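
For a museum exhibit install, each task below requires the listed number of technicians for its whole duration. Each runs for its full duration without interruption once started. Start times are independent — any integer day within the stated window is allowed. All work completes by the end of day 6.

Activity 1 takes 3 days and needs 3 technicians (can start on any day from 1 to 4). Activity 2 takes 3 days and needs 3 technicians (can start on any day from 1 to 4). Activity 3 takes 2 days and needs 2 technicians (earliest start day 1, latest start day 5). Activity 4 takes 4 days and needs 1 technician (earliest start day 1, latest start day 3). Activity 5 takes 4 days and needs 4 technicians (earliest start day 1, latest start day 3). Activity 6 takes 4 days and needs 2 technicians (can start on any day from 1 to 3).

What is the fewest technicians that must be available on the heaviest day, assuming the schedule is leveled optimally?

10

Early-start (Activity 1@1, Activity 2@1, Activity 3@1, Activity 4@1, Activity 5@1, Activity 6@1) gives peak 15: d1:15  d2:15  d3:13  d4:7  d5:0  d6:0.
Shift Activity 2→4, Activity 6→3.
Schedule Activity 1@1, Activity 2@4, Activity 3@1, Activity 4@1, Activity 5@1, Activity 6@3: d1:10  d2:10  d3:10  d4:10  d5:5  d6:5 — peak 10.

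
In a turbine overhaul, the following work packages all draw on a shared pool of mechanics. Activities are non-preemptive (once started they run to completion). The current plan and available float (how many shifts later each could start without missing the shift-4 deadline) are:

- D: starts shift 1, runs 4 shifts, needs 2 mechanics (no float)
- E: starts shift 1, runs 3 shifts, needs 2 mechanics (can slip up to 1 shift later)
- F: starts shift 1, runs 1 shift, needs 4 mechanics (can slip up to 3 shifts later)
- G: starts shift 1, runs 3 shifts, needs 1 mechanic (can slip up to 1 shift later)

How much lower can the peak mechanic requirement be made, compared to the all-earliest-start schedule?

Early-start peak: s1:9  s2:5  s3:5  s4:2 ⇒ 9.
Leveled (D@1, E@1, F@4, G@1): s1:5  s2:5  s3:5  s4:6 ⇒ 6.
Reduction 9 − 6 = 3.

3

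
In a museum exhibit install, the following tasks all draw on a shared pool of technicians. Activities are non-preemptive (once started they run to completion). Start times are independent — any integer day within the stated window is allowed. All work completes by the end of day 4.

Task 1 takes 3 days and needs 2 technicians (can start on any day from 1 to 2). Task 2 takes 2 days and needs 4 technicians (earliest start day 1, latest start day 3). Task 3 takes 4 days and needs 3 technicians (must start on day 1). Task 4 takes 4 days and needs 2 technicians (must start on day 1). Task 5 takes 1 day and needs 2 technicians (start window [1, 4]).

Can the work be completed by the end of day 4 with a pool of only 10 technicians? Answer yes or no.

no

The minimum achievable peak is 11; 10 < 11, so no feasible schedule stays within the cap.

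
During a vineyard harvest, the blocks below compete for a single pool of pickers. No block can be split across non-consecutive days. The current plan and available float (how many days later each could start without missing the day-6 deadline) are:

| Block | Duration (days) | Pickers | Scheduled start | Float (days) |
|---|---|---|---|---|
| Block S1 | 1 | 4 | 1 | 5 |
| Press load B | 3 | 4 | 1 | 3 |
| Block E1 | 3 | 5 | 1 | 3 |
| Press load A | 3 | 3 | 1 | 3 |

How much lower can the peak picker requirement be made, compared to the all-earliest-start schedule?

Early-start peak: d1:16  d2:12  d3:12  d4:0  d5:0  d6:0 ⇒ 16.
Leveled (Block S1@1, Press load B@1, Block E1@4, Press load A@2): d1:8  d2:7  d3:7  d4:8  d5:5  d6:5 ⇒ 8.
Reduction 16 − 8 = 8.

8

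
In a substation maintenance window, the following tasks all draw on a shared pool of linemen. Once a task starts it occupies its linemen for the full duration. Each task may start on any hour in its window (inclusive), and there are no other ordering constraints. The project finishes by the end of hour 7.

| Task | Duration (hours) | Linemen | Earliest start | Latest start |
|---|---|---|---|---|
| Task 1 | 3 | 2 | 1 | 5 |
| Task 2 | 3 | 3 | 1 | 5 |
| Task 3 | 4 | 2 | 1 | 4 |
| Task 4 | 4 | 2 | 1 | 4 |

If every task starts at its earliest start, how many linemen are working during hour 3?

9

At early start, hour 3 has: Task 1, Task 2, Task 3, Task 4.
Demand: 2 + 3 + 2 + 2 = 9.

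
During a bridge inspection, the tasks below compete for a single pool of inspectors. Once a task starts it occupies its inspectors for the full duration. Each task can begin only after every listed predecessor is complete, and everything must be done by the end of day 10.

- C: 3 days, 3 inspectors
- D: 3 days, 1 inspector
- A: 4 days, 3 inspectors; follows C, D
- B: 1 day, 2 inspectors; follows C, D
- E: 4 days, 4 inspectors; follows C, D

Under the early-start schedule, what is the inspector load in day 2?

At early start, day 2 has: C, D.
Demand: 3 + 1 = 4.

4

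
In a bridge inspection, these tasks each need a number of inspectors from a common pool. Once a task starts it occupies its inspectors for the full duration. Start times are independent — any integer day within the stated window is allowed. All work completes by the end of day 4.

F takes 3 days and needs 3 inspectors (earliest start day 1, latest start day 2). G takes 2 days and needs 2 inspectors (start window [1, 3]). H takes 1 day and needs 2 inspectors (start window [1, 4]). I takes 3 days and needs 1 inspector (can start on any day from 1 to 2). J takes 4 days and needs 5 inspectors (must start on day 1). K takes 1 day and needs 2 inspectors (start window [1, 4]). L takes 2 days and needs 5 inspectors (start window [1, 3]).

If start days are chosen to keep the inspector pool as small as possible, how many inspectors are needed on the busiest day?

Early-start (F@1, G@1, H@1, I@1, J@1, K@1, L@1) gives peak 20: d1:20  d2:16  d3:9  d4:5.
Shift K→2, L→3.
Schedule F@1, G@1, H@1, I@1, J@1, K@2, L@3: d1:13  d2:13  d3:14  d4:10 — peak 14.

14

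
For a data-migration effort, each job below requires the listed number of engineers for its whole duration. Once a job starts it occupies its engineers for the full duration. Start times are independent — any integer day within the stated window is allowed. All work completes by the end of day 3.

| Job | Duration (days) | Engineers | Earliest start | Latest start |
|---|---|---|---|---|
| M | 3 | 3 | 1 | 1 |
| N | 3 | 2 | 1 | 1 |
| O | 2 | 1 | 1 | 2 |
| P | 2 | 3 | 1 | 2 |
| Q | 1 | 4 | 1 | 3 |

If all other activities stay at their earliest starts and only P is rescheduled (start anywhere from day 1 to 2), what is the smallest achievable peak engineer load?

P@1: d1:13  d2:9  d3:5 → peak 13
P@2: d1:10  d2:9  d3:8 → peak 10
Best is P@2, peak 10.

10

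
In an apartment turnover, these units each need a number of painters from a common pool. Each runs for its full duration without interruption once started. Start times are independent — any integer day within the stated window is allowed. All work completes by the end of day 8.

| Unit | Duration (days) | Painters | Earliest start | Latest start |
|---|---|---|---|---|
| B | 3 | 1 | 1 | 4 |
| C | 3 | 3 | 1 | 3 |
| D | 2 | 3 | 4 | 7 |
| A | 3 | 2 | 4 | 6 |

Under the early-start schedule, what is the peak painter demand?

Early-start schedule: B@1, C@1, D@4, A@4.
Load per day: day 1: 4, day 2: 4, day 3: 4, day 4: 5, day 5: 5, day 6: 2, day 7: 0, day 8: 0.
Peak is 5.

5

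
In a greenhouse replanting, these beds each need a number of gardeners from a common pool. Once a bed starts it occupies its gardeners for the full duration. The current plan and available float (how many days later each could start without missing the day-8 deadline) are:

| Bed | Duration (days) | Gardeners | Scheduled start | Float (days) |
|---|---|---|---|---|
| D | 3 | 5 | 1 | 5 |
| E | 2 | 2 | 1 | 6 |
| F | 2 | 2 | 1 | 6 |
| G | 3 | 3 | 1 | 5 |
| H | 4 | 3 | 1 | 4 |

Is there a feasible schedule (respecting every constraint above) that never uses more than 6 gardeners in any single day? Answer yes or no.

The minimum achievable peak is 7; 6 < 7, so no feasible schedule stays within the cap.

no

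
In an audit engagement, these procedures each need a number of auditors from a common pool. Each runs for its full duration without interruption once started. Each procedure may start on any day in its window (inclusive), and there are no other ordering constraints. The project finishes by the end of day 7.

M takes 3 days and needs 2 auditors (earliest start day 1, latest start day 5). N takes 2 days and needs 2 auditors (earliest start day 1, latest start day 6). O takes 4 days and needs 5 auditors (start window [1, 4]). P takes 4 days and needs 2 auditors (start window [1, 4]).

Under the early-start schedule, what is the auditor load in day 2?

11

At early start, day 2 has: M, N, O, P.
Demand: 2 + 2 + 5 + 2 = 11.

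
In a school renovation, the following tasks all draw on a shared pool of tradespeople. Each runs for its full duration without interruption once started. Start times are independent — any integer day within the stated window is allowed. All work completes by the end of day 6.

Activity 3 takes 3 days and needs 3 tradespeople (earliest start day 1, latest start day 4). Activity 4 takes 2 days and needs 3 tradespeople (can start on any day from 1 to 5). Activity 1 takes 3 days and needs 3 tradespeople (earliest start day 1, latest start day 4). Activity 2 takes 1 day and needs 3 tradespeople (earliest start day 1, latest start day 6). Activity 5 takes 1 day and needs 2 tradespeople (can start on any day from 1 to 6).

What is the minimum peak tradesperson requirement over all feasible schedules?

6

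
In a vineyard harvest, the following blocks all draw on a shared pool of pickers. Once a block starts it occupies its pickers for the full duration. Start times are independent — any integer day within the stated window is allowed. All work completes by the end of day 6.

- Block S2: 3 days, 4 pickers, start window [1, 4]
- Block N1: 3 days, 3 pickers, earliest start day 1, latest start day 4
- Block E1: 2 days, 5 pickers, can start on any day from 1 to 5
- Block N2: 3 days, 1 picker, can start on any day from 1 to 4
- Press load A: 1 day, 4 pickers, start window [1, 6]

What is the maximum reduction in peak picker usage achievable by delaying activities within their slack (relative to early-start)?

10

Early-start peak: d1:17  d2:13  d3:8  d4:0  d5:0  d6:0 ⇒ 17.
Leveled (Block S2@1, Block N1@1, Block E1@4, Block N2@4, Press load A@6): d1:7  d2:7  d3:7  d4:6  d5:6  d6:5 ⇒ 7.
Reduction 17 − 7 = 10.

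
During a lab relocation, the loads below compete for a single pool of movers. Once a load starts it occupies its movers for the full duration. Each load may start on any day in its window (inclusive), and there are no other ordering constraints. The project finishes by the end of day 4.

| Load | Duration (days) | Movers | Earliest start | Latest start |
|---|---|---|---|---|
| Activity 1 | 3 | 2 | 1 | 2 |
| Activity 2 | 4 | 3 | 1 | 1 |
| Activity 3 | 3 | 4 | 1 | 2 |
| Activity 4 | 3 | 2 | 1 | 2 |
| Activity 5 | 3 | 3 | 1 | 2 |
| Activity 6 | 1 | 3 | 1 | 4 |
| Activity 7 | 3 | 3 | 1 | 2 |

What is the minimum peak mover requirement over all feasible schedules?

Early-start (Activity 1@1, Activity 2@1, Activity 3@1, Activity 4@1, Activity 5@1, Activity 6@1, Activity 7@1) gives peak 20: d1:20  d2:17  d3:17  d4:3.
Shift Activity 7→2.
Schedule Activity 1@1, Activity 2@1, Activity 3@1, Activity 4@1, Activity 5@1, Activity 6@1, Activity 7@2: d1:17  d2:17  d3:17  d4:6 — peak 17.

17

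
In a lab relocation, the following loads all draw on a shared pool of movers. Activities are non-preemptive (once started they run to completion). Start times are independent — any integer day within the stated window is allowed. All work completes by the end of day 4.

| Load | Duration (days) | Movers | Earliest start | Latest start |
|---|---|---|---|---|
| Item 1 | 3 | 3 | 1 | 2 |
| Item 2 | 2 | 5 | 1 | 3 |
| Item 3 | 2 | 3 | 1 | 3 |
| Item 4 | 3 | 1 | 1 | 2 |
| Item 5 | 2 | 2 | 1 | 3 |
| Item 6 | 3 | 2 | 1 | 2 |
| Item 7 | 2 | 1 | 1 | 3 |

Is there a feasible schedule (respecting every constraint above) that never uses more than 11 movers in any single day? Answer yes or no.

no

The minimum achievable peak is 12; 11 < 12, so no feasible schedule stays within the cap.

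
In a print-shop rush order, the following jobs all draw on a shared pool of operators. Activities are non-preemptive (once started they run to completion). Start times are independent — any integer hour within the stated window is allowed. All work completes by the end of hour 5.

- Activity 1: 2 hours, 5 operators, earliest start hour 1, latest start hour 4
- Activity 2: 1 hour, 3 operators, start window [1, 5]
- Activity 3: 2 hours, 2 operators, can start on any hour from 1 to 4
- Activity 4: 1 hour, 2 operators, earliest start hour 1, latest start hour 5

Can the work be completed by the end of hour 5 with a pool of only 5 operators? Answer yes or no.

yes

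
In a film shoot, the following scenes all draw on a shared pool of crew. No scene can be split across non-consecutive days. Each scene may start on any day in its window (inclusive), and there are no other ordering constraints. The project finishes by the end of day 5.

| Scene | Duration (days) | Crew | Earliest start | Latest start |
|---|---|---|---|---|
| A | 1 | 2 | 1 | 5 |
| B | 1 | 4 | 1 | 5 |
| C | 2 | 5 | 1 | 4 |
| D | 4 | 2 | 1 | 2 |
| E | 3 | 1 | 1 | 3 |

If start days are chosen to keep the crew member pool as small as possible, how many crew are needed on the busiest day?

Early-start (A@1, B@1, C@1, D@1, E@1) gives peak 14: d1:14  d2:8  d3:3  d4:2  d5:0.
Shift C→4, D→2.
Schedule A@1, B@1, C@4, D@2, E@1: d1:7  d2:3  d3:3  d4:7  d5:7 — peak 7.

7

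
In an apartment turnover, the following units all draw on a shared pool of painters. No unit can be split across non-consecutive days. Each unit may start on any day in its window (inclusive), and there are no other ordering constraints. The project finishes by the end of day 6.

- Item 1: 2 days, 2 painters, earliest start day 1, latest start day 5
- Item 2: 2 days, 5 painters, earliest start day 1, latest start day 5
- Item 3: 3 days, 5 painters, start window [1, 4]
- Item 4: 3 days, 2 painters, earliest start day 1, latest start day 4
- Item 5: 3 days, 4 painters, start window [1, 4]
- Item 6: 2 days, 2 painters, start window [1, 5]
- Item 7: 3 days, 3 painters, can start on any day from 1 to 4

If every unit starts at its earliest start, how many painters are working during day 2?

23

At early start, day 2 has: Item 1, Item 2, Item 3, Item 4, Item 5, Item 6, Item 7.
Demand: 2 + 5 + 5 + 2 + 4 + 2 + 3 = 23.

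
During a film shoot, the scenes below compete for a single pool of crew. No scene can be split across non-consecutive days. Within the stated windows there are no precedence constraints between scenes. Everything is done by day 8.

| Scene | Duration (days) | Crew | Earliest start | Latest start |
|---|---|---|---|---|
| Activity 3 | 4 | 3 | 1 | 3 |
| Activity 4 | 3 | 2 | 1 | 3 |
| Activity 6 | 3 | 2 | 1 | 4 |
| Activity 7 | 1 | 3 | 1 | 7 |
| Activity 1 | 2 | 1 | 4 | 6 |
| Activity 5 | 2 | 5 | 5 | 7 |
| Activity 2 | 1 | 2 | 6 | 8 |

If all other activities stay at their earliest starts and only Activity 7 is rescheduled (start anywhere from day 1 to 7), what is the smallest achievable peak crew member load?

7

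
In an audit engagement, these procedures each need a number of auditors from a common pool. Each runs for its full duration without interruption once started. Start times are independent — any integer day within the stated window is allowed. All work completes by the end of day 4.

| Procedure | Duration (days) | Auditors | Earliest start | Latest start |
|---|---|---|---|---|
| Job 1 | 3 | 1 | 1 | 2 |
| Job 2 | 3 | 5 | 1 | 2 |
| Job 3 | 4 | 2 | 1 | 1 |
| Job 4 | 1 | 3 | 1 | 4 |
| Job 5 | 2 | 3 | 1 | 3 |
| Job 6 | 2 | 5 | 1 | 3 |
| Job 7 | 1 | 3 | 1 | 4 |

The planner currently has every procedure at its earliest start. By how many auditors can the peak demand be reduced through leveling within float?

9

Early-start peak: d1:22  d2:16  d3:8  d4:2 ⇒ 22.
Leveled (Job 1@1, Job 2@1, Job 3@1, Job 4@4, Job 5@1, Job 6@3, Job 7@4): d1:11  d2:11  d3:13  d4:13 ⇒ 13.
Reduction 22 − 13 = 9.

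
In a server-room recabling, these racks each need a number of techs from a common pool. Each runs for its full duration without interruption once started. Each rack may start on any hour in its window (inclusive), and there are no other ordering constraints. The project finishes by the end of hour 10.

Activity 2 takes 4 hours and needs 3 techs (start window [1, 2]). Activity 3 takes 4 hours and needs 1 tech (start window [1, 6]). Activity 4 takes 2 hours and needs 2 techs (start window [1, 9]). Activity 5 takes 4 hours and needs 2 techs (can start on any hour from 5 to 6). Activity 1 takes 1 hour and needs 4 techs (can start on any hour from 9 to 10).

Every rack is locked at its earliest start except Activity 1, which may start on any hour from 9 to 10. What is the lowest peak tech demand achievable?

Activity 1@9: h1:6  h2:6  h3:4  h4:4  h5:2  h6:2  h7:2  h8:2  h9:4  h10:0 → peak 6
Activity 1@10: h1:6  h2:6  h3:4  h4:4  h5:2  h6:2  h7:2  h8:2  h9:0  h10:4 → peak 6
Best is Activity 1@9, peak 6.

6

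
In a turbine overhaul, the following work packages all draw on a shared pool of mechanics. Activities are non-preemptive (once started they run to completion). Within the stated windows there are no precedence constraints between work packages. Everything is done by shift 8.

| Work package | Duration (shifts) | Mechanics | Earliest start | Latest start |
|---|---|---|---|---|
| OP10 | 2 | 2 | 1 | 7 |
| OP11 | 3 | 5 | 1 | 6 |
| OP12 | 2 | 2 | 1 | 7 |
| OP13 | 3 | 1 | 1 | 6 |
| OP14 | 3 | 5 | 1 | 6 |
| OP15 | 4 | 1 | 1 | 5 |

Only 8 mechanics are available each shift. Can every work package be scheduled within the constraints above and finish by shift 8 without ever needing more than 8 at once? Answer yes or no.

yes

Schedule OP10@1, OP11@3, OP12@1, OP13@1, OP14@6, OP15@4: s1:5  s2:5  s3:6  s4:6  s5:6  s6:6  s7:6  s8:5 — peak 6 ≤ 8.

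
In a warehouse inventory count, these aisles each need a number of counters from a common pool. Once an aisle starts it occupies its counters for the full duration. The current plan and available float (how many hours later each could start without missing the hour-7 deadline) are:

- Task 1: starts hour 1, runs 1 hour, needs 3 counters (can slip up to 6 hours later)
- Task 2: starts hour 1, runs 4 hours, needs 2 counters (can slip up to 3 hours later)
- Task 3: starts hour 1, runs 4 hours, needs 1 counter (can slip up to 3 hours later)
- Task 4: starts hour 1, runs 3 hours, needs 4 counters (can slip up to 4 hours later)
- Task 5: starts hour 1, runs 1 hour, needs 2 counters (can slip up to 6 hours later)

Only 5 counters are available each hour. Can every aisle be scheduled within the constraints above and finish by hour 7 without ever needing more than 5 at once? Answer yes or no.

yes

Schedule Task 1@1, Task 2@1, Task 3@2, Task 4@5, Task 5@2: h1:5  h2:5  h3:3  h4:3  h5:5  h6:4  h7:4 — peak 5 ≤ 5.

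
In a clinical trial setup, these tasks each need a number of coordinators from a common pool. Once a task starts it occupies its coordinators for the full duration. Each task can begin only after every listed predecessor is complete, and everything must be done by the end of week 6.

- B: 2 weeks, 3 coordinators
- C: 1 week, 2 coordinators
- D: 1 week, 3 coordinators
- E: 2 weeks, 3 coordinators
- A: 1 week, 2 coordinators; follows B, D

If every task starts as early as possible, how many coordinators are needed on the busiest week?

11

Early-start schedule: B@1, C@1, D@1, E@1, A@3.
Load per week: week 1: 11, week 2: 6, week 3: 2, week 4: 0, week 5: 0, week 6: 0.
Peak is 11.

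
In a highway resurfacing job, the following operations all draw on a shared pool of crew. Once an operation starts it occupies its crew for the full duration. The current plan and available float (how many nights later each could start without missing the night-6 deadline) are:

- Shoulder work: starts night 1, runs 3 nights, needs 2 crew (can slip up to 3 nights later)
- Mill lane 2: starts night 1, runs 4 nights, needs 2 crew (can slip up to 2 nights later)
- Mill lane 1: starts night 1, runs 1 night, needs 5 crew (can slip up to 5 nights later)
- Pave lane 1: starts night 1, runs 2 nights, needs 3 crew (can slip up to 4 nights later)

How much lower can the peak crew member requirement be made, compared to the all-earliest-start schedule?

7

Early-start peak: n1:12  n2:7  n3:4  n4:2  n5:0  n6:0 ⇒ 12.
Leveled (Shoulder work@1, Mill lane 2@1, Mill lane 1@6, Pave lane 1@4): n1:4  n2:4  n3:4  n4:5  n5:3  n6:5 ⇒ 5.
Reduction 12 − 5 = 7.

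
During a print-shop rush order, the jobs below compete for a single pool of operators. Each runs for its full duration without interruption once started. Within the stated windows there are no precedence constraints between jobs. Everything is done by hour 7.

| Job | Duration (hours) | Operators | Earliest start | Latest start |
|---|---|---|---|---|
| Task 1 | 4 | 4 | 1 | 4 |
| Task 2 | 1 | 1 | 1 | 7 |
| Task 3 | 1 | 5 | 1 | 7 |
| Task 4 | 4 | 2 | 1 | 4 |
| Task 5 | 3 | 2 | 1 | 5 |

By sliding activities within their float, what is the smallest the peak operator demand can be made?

7

Early-start (Task 1@1, Task 2@1, Task 3@1, Task 4@1, Task 5@1) gives peak 14: h1:14  h2:8  h3:8  h4:6  h5:0  h6:0  h7:0.
Shift Task 3→5, Task 5→5.
Schedule Task 1@1, Task 2@1, Task 3@5, Task 4@1, Task 5@5: h1:7  h2:6  h3:6  h4:6  h5:7  h6:2  h7:2 — peak 7.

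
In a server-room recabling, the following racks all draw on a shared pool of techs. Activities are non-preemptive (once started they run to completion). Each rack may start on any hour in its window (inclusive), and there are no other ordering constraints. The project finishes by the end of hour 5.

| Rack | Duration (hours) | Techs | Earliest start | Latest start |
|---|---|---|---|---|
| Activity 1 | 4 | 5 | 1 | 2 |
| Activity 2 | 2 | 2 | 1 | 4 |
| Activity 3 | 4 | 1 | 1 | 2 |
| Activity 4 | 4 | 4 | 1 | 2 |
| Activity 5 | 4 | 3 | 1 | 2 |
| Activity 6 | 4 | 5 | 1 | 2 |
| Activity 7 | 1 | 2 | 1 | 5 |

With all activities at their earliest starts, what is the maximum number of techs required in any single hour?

Early-start schedule: Activity 1@1, Activity 2@1, Activity 3@1, Activity 4@1, Activity 5@1, Activity 6@1, Activity 7@1.
Load per hour: hour 1: 22, hour 2: 20, hour 3: 18, hour 4: 18, hour 5: 0.
Peak is 22.

22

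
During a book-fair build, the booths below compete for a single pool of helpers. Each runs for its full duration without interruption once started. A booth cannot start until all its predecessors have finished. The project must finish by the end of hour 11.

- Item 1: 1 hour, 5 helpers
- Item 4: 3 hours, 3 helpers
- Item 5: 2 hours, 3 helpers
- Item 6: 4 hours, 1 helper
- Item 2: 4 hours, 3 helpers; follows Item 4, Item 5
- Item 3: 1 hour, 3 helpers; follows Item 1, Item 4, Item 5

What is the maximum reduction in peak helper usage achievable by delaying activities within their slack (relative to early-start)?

Early-start peak: h1:12  h2:7  h3:4  h4:7  h5:3  h6:3  h7:3  h8:0  h9:0  h10:0  h11:0 ⇒ 12.
Leveled (Item 1@1, Item 4@2, Item 5@5, Item 6@2, Item 2@7, Item 3@11): h1:5  h2:4  h3:4  h4:4  h5:4  h6:3  h7:3  h8:3  h9:3  h10:3  h11:3 ⇒ 5.
Reduction 12 − 5 = 7.

7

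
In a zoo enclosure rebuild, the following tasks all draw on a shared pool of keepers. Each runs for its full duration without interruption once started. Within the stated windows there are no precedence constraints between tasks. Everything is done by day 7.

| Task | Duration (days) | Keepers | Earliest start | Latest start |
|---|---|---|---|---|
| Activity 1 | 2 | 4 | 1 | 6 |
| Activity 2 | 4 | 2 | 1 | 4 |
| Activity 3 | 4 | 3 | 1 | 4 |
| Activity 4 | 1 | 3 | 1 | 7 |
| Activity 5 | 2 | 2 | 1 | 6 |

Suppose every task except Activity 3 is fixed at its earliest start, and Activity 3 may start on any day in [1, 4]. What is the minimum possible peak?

11

Activity 3@1: d1:14  d2:11  d3:5  d4:5  d5:0  d6:0  d7:0 → peak 14
Activity 3@2: d1:11  d2:11  d3:5  d4:5  d5:3  d6:0  d7:0 → peak 11
Activity 3@3: d1:11  d2:8  d3:5  d4:5  d5:3  d6:3  d7:0 → peak 11
Activity 3@4: d1:11  d2:8  d3:2  d4:5  d5:3  d6:3  d7:3 → peak 11
Best is Activity 3@2, peak 11.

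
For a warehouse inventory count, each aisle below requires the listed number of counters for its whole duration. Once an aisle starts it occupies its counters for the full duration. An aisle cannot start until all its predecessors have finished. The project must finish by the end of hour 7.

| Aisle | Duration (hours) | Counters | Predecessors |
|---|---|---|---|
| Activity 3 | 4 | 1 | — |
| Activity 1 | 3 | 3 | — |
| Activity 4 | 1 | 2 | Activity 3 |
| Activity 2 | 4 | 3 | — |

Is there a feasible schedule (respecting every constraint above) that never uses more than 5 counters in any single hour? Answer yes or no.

Schedule Activity 3@1, Activity 1@1, Activity 4@5, Activity 2@4: h1:4  h2:4  h3:4  h4:4  h5:5  h6:3  h7:3 — peak 5 ≤ 5.

yes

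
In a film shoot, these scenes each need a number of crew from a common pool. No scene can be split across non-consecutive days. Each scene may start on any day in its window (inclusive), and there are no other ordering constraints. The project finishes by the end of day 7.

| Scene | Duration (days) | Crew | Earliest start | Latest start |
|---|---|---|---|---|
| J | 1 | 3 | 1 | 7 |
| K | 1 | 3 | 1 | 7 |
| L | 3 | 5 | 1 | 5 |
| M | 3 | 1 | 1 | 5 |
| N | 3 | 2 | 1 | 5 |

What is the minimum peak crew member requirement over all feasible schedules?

5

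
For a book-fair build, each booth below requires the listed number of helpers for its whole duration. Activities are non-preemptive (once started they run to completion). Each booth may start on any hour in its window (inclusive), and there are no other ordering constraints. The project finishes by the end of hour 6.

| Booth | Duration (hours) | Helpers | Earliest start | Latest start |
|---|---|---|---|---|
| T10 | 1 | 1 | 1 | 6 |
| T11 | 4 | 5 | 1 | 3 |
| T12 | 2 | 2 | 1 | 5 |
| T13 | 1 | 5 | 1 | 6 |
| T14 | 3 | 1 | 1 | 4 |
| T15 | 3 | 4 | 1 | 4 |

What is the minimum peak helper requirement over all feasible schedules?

Early-start (T10@1, T11@1, T12@1, T13@1, T14@1, T15@1) gives peak 18: h1:18  h2:12  h3:10  h4:5  h5:0  h6:0.
Shift T13→5, T15→4.
Schedule T10@1, T11@1, T12@1, T13@5, T14@1, T15@4: h1:9  h2:8  h3:6  h4:9  h5:9  h6:4 — peak 9.

9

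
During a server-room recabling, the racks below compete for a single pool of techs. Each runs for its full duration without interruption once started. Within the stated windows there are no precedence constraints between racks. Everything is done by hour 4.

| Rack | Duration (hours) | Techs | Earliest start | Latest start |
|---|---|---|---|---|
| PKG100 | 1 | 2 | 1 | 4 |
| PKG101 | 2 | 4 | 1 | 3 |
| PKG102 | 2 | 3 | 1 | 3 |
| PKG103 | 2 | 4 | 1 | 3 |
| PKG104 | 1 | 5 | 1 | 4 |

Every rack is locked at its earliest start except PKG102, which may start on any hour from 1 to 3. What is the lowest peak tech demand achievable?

15

PKG102@1: h1:18  h2:11  h3:0  h4:0 → peak 18
PKG102@2: h1:15  h2:11  h3:3  h4:0 → peak 15
PKG102@3: h1:15  h2:8  h3:3  h4:3 → peak 15
Best is PKG102@2, peak 15.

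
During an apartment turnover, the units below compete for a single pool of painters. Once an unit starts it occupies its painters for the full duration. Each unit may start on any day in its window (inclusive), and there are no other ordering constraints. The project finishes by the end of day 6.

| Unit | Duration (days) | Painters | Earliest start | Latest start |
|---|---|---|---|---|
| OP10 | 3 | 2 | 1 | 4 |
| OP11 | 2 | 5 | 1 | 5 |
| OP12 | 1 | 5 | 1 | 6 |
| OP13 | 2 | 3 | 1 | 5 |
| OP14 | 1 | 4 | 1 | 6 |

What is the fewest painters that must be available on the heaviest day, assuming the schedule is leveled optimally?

Early-start (OP10@1, OP11@1, OP12@1, OP13@1, OP14@1) gives peak 19: d1:19  d2:10  d3:2  d4:0  d5:0  d6:0.
Shift OP11→4, OP12→6, OP14→3.
Schedule OP10@1, OP11@4, OP12@6, OP13@1, OP14@3: d1:5  d2:5  d3:6  d4:5  d5:5  d6:5 — peak 6.
Total painter-days = 31 over 6 days ⇒ peak ≥ ⌈31/6⌉ = 6, so 6 is optimal.

6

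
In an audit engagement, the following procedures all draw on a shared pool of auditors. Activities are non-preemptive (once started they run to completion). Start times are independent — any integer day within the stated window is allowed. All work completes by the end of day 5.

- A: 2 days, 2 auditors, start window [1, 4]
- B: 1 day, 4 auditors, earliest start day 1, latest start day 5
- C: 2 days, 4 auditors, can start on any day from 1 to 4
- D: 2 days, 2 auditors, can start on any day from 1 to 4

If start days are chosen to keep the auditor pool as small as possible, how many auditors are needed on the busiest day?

Early-start (A@1, B@1, C@1, D@1) gives peak 12: d1:12  d2:8  d3:0  d4:0  d5:0.
Shift B→3, C→4.
Schedule A@1, B@3, C@4, D@1: d1:4  d2:4  d3:4  d4:4  d5:4 — peak 4.
Total auditor-days = 20 over 5 days ⇒ peak ≥ ⌈20/5⌉ = 4, so 4 is optimal.

4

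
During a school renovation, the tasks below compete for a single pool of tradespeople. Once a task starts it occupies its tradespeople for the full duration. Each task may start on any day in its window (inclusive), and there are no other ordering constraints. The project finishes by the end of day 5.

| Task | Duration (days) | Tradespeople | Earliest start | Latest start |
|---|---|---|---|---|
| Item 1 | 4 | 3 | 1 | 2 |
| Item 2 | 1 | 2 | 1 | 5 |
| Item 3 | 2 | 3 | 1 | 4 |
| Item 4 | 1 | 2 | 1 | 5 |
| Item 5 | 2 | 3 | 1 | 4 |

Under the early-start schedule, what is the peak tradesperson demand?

Early-start schedule: Item 1@1, Item 2@1, Item 3@1, Item 4@1, Item 5@1.
Load per day: day 1: 13, day 2: 9, day 3: 3, day 4: 3, day 5: 0.
Peak is 13.

13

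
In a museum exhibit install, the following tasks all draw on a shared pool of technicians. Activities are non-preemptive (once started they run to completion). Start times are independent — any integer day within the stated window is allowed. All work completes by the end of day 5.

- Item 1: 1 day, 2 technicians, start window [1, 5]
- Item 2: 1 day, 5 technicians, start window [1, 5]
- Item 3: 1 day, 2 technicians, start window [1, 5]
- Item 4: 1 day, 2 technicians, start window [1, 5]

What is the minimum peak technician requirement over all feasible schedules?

5

Early-start (Item 1@1, Item 2@1, Item 3@1, Item 4@1) gives peak 11: d1:11  d2:0  d3:0  d4:0  d5:0.
Shift Item 2→2, Item 4→3.
Schedule Item 1@1, Item 2@2, Item 3@1, Item 4@3: d1:4  d2:5  d3:2  d4:0  d5:0 — peak 5.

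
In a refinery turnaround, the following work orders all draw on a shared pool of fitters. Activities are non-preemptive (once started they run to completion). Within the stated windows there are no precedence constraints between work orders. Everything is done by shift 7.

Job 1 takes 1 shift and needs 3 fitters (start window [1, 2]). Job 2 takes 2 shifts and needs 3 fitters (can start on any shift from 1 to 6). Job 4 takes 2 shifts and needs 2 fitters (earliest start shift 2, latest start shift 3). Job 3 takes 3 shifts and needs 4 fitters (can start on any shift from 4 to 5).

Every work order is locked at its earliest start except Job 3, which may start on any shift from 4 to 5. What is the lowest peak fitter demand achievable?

6

Job 3@4: s1:6  s2:5  s3:2  s4:4  s5:4  s6:4  s7:0 → peak 6
Job 3@5: s1:6  s2:5  s3:2  s4:0  s5:4  s6:4  s7:4 → peak 6
Best is Job 3@4, peak 6.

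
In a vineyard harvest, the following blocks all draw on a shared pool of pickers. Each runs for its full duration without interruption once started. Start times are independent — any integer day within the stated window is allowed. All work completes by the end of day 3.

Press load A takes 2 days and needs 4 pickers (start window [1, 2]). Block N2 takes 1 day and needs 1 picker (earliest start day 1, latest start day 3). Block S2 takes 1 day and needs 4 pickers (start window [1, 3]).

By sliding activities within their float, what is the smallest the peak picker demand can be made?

Early-start (Press load A@1, Block N2@1, Block S2@1) gives peak 9: d1:9  d2:4  d3:0.
Shift Block S2→3.
Schedule Press load A@1, Block N2@1, Block S2@3: d1:5  d2:4  d3:4 — peak 5.
Total picker-days = 13 over 3 days ⇒ peak ≥ ⌈13/3⌉ = 5, so 5 is optimal.

5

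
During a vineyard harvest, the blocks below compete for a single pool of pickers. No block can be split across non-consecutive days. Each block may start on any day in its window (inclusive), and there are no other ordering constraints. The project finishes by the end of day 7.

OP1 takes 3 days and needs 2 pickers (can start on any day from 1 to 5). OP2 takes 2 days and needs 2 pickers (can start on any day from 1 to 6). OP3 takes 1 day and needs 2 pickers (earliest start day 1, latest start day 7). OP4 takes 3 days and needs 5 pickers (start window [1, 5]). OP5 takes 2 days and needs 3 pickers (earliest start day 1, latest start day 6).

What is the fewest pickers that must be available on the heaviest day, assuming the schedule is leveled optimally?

Early-start (OP1@1, OP2@1, OP3@1, OP4@1, OP5@1) gives peak 14: d1:14  d2:12  d3:7  d4:0  d5:0  d6:0  d7:0.
Shift OP3→4, OP4→5, OP5→3.
Schedule OP1@1, OP2@1, OP3@4, OP4@5, OP5@3: d1:4  d2:4  d3:5  d4:5  d5:5  d6:5  d7:5 — peak 5.
Total picker-days = 33 over 7 days ⇒ peak ≥ ⌈33/7⌉ = 5, so 5 is optimal.

5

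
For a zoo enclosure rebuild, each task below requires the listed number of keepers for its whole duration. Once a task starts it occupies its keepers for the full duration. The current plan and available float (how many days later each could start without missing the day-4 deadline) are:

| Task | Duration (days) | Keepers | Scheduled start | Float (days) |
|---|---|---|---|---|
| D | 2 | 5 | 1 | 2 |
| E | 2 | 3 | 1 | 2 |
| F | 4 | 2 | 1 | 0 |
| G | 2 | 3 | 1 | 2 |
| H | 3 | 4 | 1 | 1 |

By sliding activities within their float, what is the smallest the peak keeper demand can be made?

12

Early-start (D@1, E@1, F@1, G@1, H@1) gives peak 17: d1:17  d2:17  d3:6  d4:2.
Shift E→3, G→3.
Schedule D@1, E@3, F@1, G@3, H@1: d1:11  d2:11  d3:12  d4:8 — peak 12.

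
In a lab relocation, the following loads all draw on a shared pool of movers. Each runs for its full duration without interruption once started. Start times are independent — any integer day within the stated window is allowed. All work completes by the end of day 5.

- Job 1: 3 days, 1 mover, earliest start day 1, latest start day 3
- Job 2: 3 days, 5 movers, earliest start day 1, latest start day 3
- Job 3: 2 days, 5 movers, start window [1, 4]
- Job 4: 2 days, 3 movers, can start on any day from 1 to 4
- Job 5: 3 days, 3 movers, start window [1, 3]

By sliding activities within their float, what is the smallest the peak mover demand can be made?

9

Early-start (Job 1@1, Job 2@1, Job 3@1, Job 4@1, Job 5@1) gives peak 17: d1:17  d2:17  d3:9  d4:0  d5:0.
Shift Job 3→4, Job 5→3.
Schedule Job 1@1, Job 2@1, Job 3@4, Job 4@1, Job 5@3: d1:9  d2:9  d3:9  d4:8  d5:8 — peak 9.
Total mover-days = 43 over 5 days ⇒ peak ≥ ⌈43/5⌉ = 9, so 9 is optimal.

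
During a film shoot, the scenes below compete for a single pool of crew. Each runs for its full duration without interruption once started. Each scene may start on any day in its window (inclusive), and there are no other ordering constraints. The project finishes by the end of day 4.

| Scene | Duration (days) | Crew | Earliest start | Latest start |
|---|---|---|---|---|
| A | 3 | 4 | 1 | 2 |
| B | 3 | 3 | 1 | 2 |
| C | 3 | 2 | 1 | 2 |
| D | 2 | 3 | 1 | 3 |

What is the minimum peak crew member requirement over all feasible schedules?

12

Schedule A@1, B@1, C@1, D@1: d1:12  d2:12  d3:9  d4:0 — peak 12.
No arrangement of the 24 feasible schedules does better.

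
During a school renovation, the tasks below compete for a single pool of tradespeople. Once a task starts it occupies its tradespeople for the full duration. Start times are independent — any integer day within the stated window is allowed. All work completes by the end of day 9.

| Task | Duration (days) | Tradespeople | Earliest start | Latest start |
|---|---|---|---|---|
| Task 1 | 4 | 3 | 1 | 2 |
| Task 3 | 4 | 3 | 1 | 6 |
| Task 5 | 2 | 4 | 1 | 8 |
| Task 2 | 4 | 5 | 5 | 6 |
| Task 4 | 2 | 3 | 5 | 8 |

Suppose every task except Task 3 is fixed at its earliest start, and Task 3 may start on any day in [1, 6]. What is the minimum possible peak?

Task 3@1: d1:10  d2:10  d3:6  d4:6  d5:8  d6:8  d7:5  d8:5  d9:0 → peak 10
Task 3@2: d1:7  d2:10  d3:6  d4:6  d5:11  d6:8  d7:5  d8:5  d9:0 → peak 11
Task 3@3: d1:7  d2:7  d3:6  d4:6  d5:11  d6:11  d7:5  d8:5  d9:0 → peak 11
Task 3@4: d1:7  d2:7  d3:3  d4:6  d5:11  d6:11  d7:8  d8:5  d9:0 → peak 11
Task 3@5: d1:7  d2:7  d3:3  d4:3  d5:11  d6:11  d7:8  d8:8  d9:0 → peak 11
Task 3@6: d1:7  d2:7  d3:3  d4:3  d5:8  d6:11  d7:8  d8:8  d9:3 → peak 11
Best is Task 3@1, peak 10.

10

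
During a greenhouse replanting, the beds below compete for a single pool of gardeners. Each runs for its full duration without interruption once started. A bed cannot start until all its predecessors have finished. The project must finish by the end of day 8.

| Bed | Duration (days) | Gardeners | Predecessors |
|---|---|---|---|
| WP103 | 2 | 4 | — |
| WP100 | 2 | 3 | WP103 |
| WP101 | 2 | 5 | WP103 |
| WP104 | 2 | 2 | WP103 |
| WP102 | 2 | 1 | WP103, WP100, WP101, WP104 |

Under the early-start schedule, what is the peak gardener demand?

Early-start schedule: WP103@1, WP100@3, WP101@3, WP104@3, WP102@5.
Load per day: day 1: 4, day 2: 4, day 3: 10, day 4: 10, day 5: 1, day 6: 1, day 7: 0, day 8: 0.
Peak is 10.

10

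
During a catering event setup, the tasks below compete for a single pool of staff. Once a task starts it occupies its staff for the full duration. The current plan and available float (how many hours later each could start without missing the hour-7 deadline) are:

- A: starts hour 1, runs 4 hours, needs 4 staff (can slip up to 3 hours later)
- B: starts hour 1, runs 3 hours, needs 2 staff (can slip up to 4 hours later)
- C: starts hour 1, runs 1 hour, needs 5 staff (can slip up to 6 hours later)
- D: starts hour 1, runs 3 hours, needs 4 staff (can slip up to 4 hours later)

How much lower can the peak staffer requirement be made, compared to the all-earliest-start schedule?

7

Early-start peak: h1:15  h2:10  h3:10  h4:4  h5:0  h6:0  h7:0 ⇒ 15.
Leveled (A@1, B@1, C@7, D@4): h1:6  h2:6  h3:6  h4:8  h5:4  h6:4  h7:5 ⇒ 8.
Reduction 15 − 8 = 7.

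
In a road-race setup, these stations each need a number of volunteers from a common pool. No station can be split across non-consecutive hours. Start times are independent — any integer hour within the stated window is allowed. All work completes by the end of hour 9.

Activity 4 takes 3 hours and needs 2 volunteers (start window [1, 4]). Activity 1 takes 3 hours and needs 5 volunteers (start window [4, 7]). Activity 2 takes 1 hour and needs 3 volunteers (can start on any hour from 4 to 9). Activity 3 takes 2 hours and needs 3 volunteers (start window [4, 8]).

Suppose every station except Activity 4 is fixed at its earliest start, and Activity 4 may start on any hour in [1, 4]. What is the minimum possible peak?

11

Activity 4@1: h1:2  h2:2  h3:2  h4:11  h5:8  h6:5  h7:0  h8:0  h9:0 → peak 11
Activity 4@2: h1:0  h2:2  h3:2  h4:13  h5:8  h6:5  h7:0  h8:0  h9:0 → peak 13
Activity 4@3: h1:0  h2:0  h3:2  h4:13  h5:10  h6:5  h7:0  h8:0  h9:0 → peak 13
Activity 4@4: h1:0  h2:0  h3:0  h4:13  h5:10  h6:7  h7:0  h8:0  h9:0 → peak 13
Best is Activity 4@1, peak 11.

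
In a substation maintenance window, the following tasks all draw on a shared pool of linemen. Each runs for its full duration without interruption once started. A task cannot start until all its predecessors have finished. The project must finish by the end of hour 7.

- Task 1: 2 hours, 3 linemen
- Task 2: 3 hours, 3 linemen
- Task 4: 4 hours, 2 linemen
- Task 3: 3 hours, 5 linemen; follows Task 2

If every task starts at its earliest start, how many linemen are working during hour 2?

8

At early start, hour 2 has: Task 1, Task 2, Task 4.
Demand: 3 + 3 + 2 = 8.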